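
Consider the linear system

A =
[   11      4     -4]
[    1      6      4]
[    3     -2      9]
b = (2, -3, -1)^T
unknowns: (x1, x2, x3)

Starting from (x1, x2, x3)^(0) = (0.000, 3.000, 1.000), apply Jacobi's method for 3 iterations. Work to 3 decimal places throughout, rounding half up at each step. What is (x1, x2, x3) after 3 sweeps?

(0.397, -0.509, -0.554)

Iteration 1:
  x1 = (2 - (4)·3.000 - (-4)·1.000) / (11) = -0.545
  x2 = (-3 - (1)·0.000 - (4)·1.000) / (6) = -1.167
  x3 = (-1 - (3)·0.000 - (-2)·3.000) / (9) = 0.556
Iteration 2:
  x1 = (2 - (4)·-1.167 - (-4)·0.556) / (11) = 0.808
  x2 = (-3 - (1)·-0.545 - (4)·0.556) / (6) = -0.780
  x3 = (-1 - (3)·-0.545 - (-2)·-1.167) / (9) = -0.189
Iteration 3:
  x1 = (2 - (4)·-0.780 - (-4)·-0.189) / (11) = 0.397
  x2 = (-3 - (1)·0.808 - (4)·-0.189) / (6) = -0.509
  x3 = (-1 - (3)·0.808 - (-2)·-0.780) / (9) = -0.554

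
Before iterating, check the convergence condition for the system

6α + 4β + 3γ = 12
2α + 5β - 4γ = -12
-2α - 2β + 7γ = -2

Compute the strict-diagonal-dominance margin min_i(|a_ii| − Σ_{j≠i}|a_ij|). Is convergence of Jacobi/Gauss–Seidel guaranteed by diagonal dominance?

row 1: |6| − (4+3) = -1
row 2: |5| − (2+4) = -1
row 3: |7| − (2+2) = 3
minimum over rows = -1 → not strictly diagonally dominant

-1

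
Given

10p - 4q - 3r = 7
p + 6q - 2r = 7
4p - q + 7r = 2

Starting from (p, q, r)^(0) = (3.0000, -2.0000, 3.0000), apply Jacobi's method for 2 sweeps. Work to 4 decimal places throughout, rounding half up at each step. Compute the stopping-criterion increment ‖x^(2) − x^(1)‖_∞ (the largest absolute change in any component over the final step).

1.7810

Iteration 1:
  p = (7 - (-4)·-2.0000 - (-3)·3.0000) / (10) = 0.8000
  q = (7 - (1)·3.0000 - (-2)·3.0000) / (6) = 1.6667
  r = (2 - (4)·3.0000 - (-1)·-2.0000) / (7) = -1.7143
Iteration 2:
  p = (7 - (-4)·1.6667 - (-3)·-1.7143) / (10) = 0.8524
  q = (7 - (1)·0.8000 - (-2)·-1.7143) / (6) = 0.4619
  r = (2 - (4)·0.8000 - (-1)·1.6667) / (7) = 0.0667
Change: (0.0524, -1.2048, 1.7810) → max |·| = 1.7810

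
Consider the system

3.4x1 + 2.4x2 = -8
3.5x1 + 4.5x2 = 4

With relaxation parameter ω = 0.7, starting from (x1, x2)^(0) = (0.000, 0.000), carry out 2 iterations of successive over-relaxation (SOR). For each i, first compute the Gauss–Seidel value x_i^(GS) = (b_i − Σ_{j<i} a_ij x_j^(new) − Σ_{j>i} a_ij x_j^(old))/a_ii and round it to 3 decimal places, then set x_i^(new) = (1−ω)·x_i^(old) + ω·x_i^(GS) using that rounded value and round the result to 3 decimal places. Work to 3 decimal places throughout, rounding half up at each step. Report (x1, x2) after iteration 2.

Iteration 1:
  x1: GS value = (-8 - (2.4)·0.000) / (3.4) = -2.353;  x1 ← (1−ω)·0.000 + ω·-2.353 = -1.647
  x2: GS value = (4 - (3.5)·-1.647) / (4.5) = 2.170;  x2 ← (1−ω)·0.000 + ω·2.170 = 1.519
Iteration 2:
  x1: GS value = (-8 - (2.4)·1.519) / (3.4) = -3.425;  x1 ← (1−ω)·-1.647 + ω·-3.425 = -2.892
  x2: GS value = (4 - (3.5)·-2.892) / (4.5) = 3.138;  x2 ← (1−ω)·1.519 + ω·3.138 = 2.652

(-2.892, 2.652)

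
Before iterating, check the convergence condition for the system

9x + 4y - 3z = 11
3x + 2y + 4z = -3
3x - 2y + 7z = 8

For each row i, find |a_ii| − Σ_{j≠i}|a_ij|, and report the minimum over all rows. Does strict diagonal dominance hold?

row 1: |9| − (4+3) = 2
row 2: |2| − (3+4) = -5
row 3: |7| − (3+2) = 2
minimum over rows = -5 → not strictly diagonally dominant

-5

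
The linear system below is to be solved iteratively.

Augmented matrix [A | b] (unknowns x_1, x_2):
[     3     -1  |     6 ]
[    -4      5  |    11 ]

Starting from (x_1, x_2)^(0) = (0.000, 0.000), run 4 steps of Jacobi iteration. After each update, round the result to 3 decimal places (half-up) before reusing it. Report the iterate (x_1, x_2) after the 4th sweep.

(3.462, 4.814)

Iteration 1:
  x_1 = (6 - (-1)·0.000) / (3) = 2.000
  x_2 = (11 - (-4)·0.000) / (5) = 2.200
Iteration 2:
  x_1 = (6 - (-1)·2.200) / (3) = 2.733
  x_2 = (11 - (-4)·2.000) / (5) = 3.800
Iteration 3:
  x_1 = (6 - (-1)·3.800) / (3) = 3.267
  x_2 = (11 - (-4)·2.733) / (5) = 4.386
Iteration 4:
  x_1 = (6 - (-1)·4.386) / (3) = 3.462
  x_2 = (11 - (-4)·3.267) / (5) = 4.814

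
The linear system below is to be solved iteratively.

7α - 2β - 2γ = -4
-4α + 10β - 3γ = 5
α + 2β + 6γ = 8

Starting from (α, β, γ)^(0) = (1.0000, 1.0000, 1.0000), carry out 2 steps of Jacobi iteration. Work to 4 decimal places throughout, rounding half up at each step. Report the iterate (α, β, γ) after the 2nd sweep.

(0.0095, 0.7500, 0.9333)

Iteration 1:
  α = (-4 - (-2)·1.0000 - (-2)·1.0000) / (7) = 0.0000
  β = (5 - (-4)·1.0000 - (-3)·1.0000) / (10) = 1.2000
  γ = (8 - (1)·1.0000 - (2)·1.0000) / (6) = 0.8333
Iteration 2:
  α = (-4 - (-2)·1.2000 - (-2)·0.8333) / (7) = 0.0095
  β = (5 - (-4)·0.0000 - (-3)·0.8333) / (10) = 0.7500
  γ = (8 - (1)·0.0000 - (2)·1.2000) / (6) = 0.9333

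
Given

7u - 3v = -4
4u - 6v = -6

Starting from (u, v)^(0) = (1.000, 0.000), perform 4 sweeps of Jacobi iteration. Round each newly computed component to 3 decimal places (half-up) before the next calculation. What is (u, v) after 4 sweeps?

Iteration 1:
  u = (-4 - (-3)·0.000) / (7) = -0.571
  v = (-6 - (4)·1.000) / (-6) = 1.667
Iteration 2:
  u = (-4 - (-3)·1.667) / (7) = 0.143
  v = (-6 - (4)·-0.571) / (-6) = 0.619
Iteration 3:
  u = (-4 - (-3)·0.619) / (7) = -0.306
  v = (-6 - (4)·0.143) / (-6) = 1.095
Iteration 4:
  u = (-4 - (-3)·1.095) / (7) = -0.102
  v = (-6 - (4)·-0.306) / (-6) = 0.796

(-0.102, 0.796)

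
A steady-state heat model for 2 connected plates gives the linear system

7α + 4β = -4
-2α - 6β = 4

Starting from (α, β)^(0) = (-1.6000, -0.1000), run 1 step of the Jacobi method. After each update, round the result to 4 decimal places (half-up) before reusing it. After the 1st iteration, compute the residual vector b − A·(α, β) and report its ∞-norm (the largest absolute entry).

2.1716

Iteration 1:
  α = (-4 - (4)·-0.1000) / (7) = -0.5143
  β = (4 - (-2)·-1.6000) / (-6) = -0.1333
Residual b − A·x = (0.1333, 2.1716); ∞-norm = 2.1716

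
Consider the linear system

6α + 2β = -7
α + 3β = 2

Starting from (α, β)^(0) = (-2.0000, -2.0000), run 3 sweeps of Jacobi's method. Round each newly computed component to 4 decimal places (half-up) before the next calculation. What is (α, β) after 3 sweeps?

Iteration 1:
  α = (-7 - (2)·-2.0000) / (6) = -0.5000
  β = (2 - (1)·-2.0000) / (3) = 1.3333
Iteration 2:
  α = (-7 - (2)·1.3333) / (6) = -1.6111
  β = (2 - (1)·-0.5000) / (3) = 0.8333
Iteration 3:
  α = (-7 - (2)·0.8333) / (6) = -1.4444
  β = (2 - (1)·-1.6111) / (3) = 1.2037

(-1.4444, 1.2037)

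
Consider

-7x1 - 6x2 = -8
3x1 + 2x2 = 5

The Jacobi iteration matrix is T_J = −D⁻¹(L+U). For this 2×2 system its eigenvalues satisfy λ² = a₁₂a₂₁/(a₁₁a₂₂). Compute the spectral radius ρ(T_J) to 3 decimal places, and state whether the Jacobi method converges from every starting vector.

a₁₂a₂₁/(a₁₁a₂₂) = (-6)·(3) / ((-7)·(2)) = 1.285714
ρ = √|1.285714| = √1.285714 = 1.134
ρ > 1, so Jacobi diverges

1.134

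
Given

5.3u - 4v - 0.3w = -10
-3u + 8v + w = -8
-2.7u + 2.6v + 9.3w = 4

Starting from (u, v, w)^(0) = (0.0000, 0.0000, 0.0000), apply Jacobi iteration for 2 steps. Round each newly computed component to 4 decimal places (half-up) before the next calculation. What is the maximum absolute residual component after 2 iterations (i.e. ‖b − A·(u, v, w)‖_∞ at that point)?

3.1255

Iteration 1:
  u = (-10 - (-4)·0.0000 - (-0.3)·0.0000) / (5.3) = -1.8868
  v = (-8 - (-3)·0.0000 - (1)·0.0000) / (8) = -1.0000
  w = (4 - (-2.7)·0.0000 - (2.6)·0.0000) / (9.3) = 0.4301
Iteration 2:
  u = (-10 - (-4)·-1.0000 - (-0.3)·0.4301) / (5.3) = -2.6172
  v = (-8 - (-3)·-1.8868 - (1)·0.4301) / (8) = -1.7613
  w = (4 - (-2.7)·-1.8868 - (2.6)·-1.0000) / (9.3) = 0.1619
Residual b − A·x = (-3.1255, -1.9231, 0.0073); ∞-norm = 3.1255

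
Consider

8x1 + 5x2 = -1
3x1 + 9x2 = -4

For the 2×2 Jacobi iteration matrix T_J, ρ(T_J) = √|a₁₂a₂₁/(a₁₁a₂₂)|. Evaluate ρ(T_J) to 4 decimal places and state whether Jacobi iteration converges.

0.4564

a₁₂a₂₁/(a₁₁a₂₂) = (5)·(3) / ((8)·(9)) = 0.208333
ρ = √|0.208333| = √0.208333 = 0.4564
ρ < 1, so Jacobi converges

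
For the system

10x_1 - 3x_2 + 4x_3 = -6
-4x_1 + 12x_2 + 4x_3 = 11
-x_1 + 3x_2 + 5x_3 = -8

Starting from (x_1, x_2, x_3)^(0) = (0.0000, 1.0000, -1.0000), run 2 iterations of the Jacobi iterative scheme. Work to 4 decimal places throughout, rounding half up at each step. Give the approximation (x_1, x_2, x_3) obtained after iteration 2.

(0.6550, 1.6833, -2.3300)

Iteration 1:
  x_1 = (-6 - (-3)·1.0000 - (4)·-1.0000) / (10) = 0.1000
  x_2 = (11 - (-4)·0.0000 - (4)·-1.0000) / (12) = 1.2500
  x_3 = (-8 - (-1)·0.0000 - (3)·1.0000) / (5) = -2.2000
Iteration 2:
  x_1 = (-6 - (-3)·1.2500 - (4)·-2.2000) / (10) = 0.6550
  x_2 = (11 - (-4)·0.1000 - (4)·-2.2000) / (12) = 1.6833
  x_3 = (-8 - (-1)·0.1000 - (3)·1.2500) / (5) = -2.3300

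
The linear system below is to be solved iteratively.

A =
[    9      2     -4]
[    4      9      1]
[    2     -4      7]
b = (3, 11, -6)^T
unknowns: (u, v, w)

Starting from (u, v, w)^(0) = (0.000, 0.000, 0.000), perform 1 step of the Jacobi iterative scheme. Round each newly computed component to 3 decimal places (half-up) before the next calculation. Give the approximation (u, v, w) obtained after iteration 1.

Iteration 1:
  u = (3 - (2)·0.000 - (-4)·0.000) / (9) = 0.333
  v = (11 - (4)·0.000 - (1)·0.000) / (9) = 1.222
  w = (-6 - (2)·0.000 - (-4)·0.000) / (7) = -0.857

(0.333, 1.222, -0.857)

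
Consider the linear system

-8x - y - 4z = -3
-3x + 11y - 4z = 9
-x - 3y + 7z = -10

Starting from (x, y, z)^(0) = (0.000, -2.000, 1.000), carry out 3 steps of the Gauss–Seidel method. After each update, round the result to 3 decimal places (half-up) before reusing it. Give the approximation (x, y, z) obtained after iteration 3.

Iteration 1:
  x = (-3 - (-1)·-2.000 - (-4)·1.000) / (-8) = 0.125
  y = (9 - (-3)·0.125 - (-4)·1.000) / (11) = 1.216
  z = (-10 - (-1)·0.125 - (-3)·1.216) / (7) = -0.890
Iteration 2:
  x = (-3 - (-1)·1.216 - (-4)·-0.890) / (-8) = 0.668
  y = (9 - (-3)·0.668 - (-4)·-0.890) / (11) = 0.677
  z = (-10 - (-1)·0.668 - (-3)·0.677) / (7) = -1.043
Iteration 3:
  x = (-3 - (-1)·0.677 - (-4)·-1.043) / (-8) = 0.812
  y = (9 - (-3)·0.812 - (-4)·-1.043) / (11) = 0.660
  z = (-10 - (-1)·0.812 - (-3)·0.660) / (7) = -1.030

(0.812, 0.660, -1.030)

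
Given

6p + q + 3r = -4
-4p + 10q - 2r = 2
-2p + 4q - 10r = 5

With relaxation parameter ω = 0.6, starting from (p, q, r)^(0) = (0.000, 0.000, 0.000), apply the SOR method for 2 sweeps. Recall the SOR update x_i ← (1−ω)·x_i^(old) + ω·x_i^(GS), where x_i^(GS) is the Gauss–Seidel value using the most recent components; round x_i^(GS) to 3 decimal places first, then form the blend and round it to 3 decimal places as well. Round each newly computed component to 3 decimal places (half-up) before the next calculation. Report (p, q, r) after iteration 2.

(-0.489, -0.017, -0.344)

Iteration 1:
  p: GS value = (-4 - (1)·0.000 - (3)·0.000) / (6) = -0.667;  p ← (1−ω)·0.000 + ω·-0.667 = -0.400
  q: GS value = (2 - (-4)·-0.400 - (-2)·0.000) / (10) = 0.040;  q ← (1−ω)·0.000 + ω·0.040 = 0.024
  r: GS value = (5 - (-2)·-0.400 - (4)·0.024) / (-10) = -0.410;  r ← (1−ω)·0.000 + ω·-0.410 = -0.246
Iteration 2:
  p: GS value = (-4 - (1)·0.024 - (3)·-0.246) / (6) = -0.548;  p ← (1−ω)·-0.400 + ω·-0.548 = -0.489
  q: GS value = (2 - (-4)·-0.489 - (-2)·-0.246) / (10) = -0.045;  q ← (1−ω)·0.024 + ω·-0.045 = -0.017
  r: GS value = (5 - (-2)·-0.489 - (4)·-0.017) / (-10) = -0.409;  r ← (1−ω)·-0.246 + ω·-0.409 = -0.344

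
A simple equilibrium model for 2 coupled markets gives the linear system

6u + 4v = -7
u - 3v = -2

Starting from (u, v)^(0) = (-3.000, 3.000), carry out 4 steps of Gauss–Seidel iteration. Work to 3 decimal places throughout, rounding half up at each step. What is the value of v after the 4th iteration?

Iteration 1:
  u = (-7 - (4)·3.000) / (6) = -3.167
  v = (-2 - (1)·-3.167) / (-3) = -0.389
Iteration 2:
  u = (-7 - (4)·-0.389) / (6) = -0.907
  v = (-2 - (1)·-0.907) / (-3) = 0.364
Iteration 3:
  u = (-7 - (4)·0.364) / (6) = -1.409
  v = (-2 - (1)·-1.409) / (-3) = 0.197
Iteration 4:
  u = (-7 - (4)·0.197) / (6) = -1.298
  v = (-2 - (1)·-1.298) / (-3) = 0.234

0.234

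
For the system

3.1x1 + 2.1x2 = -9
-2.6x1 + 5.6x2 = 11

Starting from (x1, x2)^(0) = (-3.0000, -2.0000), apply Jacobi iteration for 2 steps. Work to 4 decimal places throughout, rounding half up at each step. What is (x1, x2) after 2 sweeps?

Iteration 1:
  x1 = (-9 - (2.1)·-2.0000) / (3.1) = -1.5484
  x2 = (11 - (-2.6)·-3.0000) / (5.6) = 0.5714
Iteration 2:
  x1 = (-9 - (2.1)·0.5714) / (3.1) = -3.2903
  x2 = (11 - (-2.6)·-1.5484) / (5.6) = 1.2454

(-3.2903, 1.2454)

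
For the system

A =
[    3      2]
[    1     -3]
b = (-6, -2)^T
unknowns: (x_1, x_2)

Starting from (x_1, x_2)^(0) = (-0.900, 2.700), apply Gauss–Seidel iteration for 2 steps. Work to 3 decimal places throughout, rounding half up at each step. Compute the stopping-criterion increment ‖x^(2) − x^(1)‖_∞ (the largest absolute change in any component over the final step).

Iteration 1:
  x_1 = (-6 - (2)·2.700) / (3) = -3.800
  x_2 = (-2 - (1)·-3.800) / (-3) = -0.600
Iteration 2:
  x_1 = (-6 - (2)·-0.600) / (3) = -1.600
  x_2 = (-2 - (1)·-1.600) / (-3) = 0.133
Change: (2.200, 0.733) → max |·| = 2.200

2.200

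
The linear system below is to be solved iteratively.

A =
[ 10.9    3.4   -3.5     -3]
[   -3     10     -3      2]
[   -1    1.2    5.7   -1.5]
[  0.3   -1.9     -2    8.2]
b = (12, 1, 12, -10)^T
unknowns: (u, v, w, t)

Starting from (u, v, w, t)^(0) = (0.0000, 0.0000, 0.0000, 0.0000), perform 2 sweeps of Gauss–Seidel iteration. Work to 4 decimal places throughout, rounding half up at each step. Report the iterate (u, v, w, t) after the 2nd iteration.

(1.5045, 1.3380, 1.9239, -0.4953)

Iteration 1:
  u = (12 - (3.4)·0.0000 - (-3.5)·0.0000 - (-3)·0.0000) / (10.9) = 1.1009
  v = (1 - (-3)·1.1009 - (-3)·0.0000 - (2)·0.0000) / (10) = 0.4303
  w = (12 - (-1)·1.1009 - (1.2)·0.4303 - (-1.5)·0.0000) / (5.7) = 2.2078
  t = (-10 - (0.3)·1.1009 - (-1.9)·0.4303 - (-2)·2.2078) / (8.2) = -0.6216
Iteration 2:
  u = (12 - (3.4)·0.4303 - (-3.5)·2.2078 - (-3)·-0.6216) / (10.9) = 1.5045
  v = (1 - (-3)·1.5045 - (-3)·2.2078 - (2)·-0.6216) / (10) = 1.3380
  w = (12 - (-1)·1.5045 - (1.2)·1.3380 - (-1.5)·-0.6216) / (5.7) = 1.9239
  t = (-10 - (0.3)·1.5045 - (-1.9)·1.3380 - (-2)·1.9239) / (8.2) = -0.4953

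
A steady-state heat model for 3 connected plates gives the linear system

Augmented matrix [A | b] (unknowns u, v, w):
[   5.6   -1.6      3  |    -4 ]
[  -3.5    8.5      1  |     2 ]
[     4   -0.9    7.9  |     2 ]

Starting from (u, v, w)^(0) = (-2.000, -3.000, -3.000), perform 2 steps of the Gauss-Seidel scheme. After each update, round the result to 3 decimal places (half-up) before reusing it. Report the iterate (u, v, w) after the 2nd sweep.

(-0.705, -0.091, 0.600)

Iteration 1:
  u = (-4 - (-1.6)·-3.000 - (3)·-3.000) / (5.6) = 0.036
  v = (2 - (-3.5)·0.036 - (1)·-3.000) / (8.5) = 0.603
  w = (2 - (4)·0.036 - (-0.9)·0.603) / (7.9) = 0.304
Iteration 2:
  u = (-4 - (-1.6)·0.603 - (3)·0.304) / (5.6) = -0.705
  v = (2 - (-3.5)·-0.705 - (1)·0.304) / (8.5) = -0.091
  w = (2 - (4)·-0.705 - (-0.9)·-0.091) / (7.9) = 0.600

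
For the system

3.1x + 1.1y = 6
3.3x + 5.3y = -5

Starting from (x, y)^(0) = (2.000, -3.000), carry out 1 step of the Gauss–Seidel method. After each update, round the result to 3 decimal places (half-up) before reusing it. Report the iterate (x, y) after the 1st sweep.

Iteration 1:
  x = (6 - (1.1)·-3.000) / (3.1) = 3.000
  y = (-5 - (3.3)·3.000) / (5.3) = -2.811

(3.000, -2.811)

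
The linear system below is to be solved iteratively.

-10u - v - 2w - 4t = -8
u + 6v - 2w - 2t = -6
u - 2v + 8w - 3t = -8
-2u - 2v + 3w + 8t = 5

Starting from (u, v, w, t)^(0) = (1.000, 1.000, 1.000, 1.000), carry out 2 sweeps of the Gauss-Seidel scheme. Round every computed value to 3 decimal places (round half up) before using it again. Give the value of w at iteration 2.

-1.036

Iteration 1:
  u = (-8 - (-1)·1.000 - (-2)·1.000 - (-4)·1.000) / (-10) = 0.100
  v = (-6 - (1)·0.100 - (-2)·1.000 - (-2)·1.000) / (6) = -0.350
  w = (-8 - (1)·0.100 - (-2)·-0.350 - (-3)·1.000) / (8) = -0.725
  t = (5 - (-2)·0.100 - (-2)·-0.350 - (3)·-0.725) / (8) = 0.834
Iteration 2:
  u = (-8 - (-1)·-0.350 - (-2)·-0.725 - (-4)·0.834) / (-10) = 0.646
  v = (-6 - (1)·0.646 - (-2)·-0.725 - (-2)·0.834) / (6) = -1.071
  w = (-8 - (1)·0.646 - (-2)·-1.071 - (-3)·0.834) / (8) = -1.036
  t = (5 - (-2)·0.646 - (-2)·-1.071 - (3)·-1.036) / (8) = 0.907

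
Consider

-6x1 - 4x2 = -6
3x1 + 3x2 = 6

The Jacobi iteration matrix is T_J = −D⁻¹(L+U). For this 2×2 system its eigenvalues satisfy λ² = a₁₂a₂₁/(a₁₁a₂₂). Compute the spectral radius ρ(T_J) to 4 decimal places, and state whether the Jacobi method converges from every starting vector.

0.8165

a₁₂a₂₁/(a₁₁a₂₂) = (-4)·(3) / ((-6)·(3)) = 0.666667
ρ = √|0.666667| = √0.666667 = 0.8165
ρ < 1, so Jacobi converges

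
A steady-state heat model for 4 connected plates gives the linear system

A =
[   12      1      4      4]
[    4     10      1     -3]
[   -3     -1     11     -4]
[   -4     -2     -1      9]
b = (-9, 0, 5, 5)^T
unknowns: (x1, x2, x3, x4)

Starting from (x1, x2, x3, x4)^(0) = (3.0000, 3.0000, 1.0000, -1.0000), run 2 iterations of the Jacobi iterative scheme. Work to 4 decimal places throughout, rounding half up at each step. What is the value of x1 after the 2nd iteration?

-1.8995

Iteration 1:
  x1 = (-9 - (1)·3.0000 - (4)·1.0000 - (4)·-1.0000) / (12) = -1.0000
  x2 = (0 - (4)·3.0000 - (1)·1.0000 - (-3)·-1.0000) / (10) = -1.6000
  x3 = (5 - (-3)·3.0000 - (-1)·3.0000 - (-4)·-1.0000) / (11) = 1.1818
  x4 = (5 - (-4)·3.0000 - (-2)·3.0000 - (-1)·1.0000) / (9) = 2.6667
Iteration 2:
  x1 = (-9 - (1)·-1.6000 - (4)·1.1818 - (4)·2.6667) / (12) = -1.8995
  x2 = (0 - (4)·-1.0000 - (1)·1.1818 - (-3)·2.6667) / (10) = 1.0818
  x3 = (5 - (-3)·-1.0000 - (-1)·-1.6000 - (-4)·2.6667) / (11) = 1.0061
  x4 = (5 - (-4)·-1.0000 - (-2)·-1.6000 - (-1)·1.1818) / (9) = -0.1131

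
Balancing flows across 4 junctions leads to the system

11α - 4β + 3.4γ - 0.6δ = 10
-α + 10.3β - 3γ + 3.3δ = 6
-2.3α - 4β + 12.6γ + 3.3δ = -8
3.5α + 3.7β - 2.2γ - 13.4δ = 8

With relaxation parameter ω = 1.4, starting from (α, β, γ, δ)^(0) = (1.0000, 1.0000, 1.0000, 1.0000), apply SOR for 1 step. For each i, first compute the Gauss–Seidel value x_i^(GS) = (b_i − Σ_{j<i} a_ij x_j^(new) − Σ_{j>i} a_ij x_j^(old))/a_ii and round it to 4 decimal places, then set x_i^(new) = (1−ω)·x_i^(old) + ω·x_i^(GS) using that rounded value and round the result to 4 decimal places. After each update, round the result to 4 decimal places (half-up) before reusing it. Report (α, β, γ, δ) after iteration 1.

(1.0255, 0.5142, -1.1650, -0.3943)

Iteration 1:
  α: GS value = (10 - (-4)·1.0000 - (3.4)·1.0000 - (-0.6)·1.0000) / (11) = 1.0182;  α ← (1−ω)·1.0000 + ω·1.0182 = 1.0255
  β: GS value = (6 - (-1)·1.0255 - (-3)·1.0000 - (3.3)·1.0000) / (10.3) = 0.6530;  β ← (1−ω)·1.0000 + ω·0.6530 = 0.5142
  γ: GS value = (-8 - (-2.3)·1.0255 - (-4)·0.5142 - (3.3)·1.0000) / (12.6) = -0.5464;  γ ← (1−ω)·1.0000 + ω·-0.5464 = -1.1650
  δ: GS value = (8 - (3.5)·1.0255 - (3.7)·0.5142 - (-2.2)·-1.1650) / (-13.4) = 0.0041;  δ ← (1−ω)·1.0000 + ω·0.0041 = -0.3943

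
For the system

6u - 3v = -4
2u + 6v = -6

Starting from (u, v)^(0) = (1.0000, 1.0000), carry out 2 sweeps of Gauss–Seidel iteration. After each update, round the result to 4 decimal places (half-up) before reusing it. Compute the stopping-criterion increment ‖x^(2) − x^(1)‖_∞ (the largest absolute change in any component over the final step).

Iteration 1:
  u = (-4 - (-3)·1.0000) / (6) = -0.1667
  v = (-6 - (2)·-0.1667) / (6) = -0.9444
Iteration 2:
  u = (-4 - (-3)·-0.9444) / (6) = -1.1389
  v = (-6 - (2)·-1.1389) / (6) = -0.6204
Change: (-0.9722, 0.3240) → max |·| = 0.9722

0.9722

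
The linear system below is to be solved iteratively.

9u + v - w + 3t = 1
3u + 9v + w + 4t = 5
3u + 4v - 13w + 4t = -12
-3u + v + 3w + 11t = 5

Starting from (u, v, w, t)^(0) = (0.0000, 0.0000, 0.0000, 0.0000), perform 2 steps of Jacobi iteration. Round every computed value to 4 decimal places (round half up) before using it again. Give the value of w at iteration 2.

Iteration 1:
  u = (1 - (1)·0.0000 - (-1)·0.0000 - (3)·0.0000) / (9) = 0.1111
  v = (5 - (3)·0.0000 - (1)·0.0000 - (4)·0.0000) / (9) = 0.5556
  w = (-12 - (3)·0.0000 - (4)·0.0000 - (4)·0.0000) / (-13) = 0.9231
  t = (5 - (-3)·0.0000 - (1)·0.0000 - (3)·0.0000) / (11) = 0.4545
Iteration 2:
  u = (1 - (1)·0.5556 - (-1)·0.9231 - (3)·0.4545) / (9) = 0.0004
  v = (5 - (3)·0.1111 - (1)·0.9231 - (4)·0.4545) / (9) = 0.2140
  w = (-12 - (3)·0.1111 - (4)·0.5556 - (4)·0.4545) / (-13) = 1.2595
  t = (5 - (-3)·0.1111 - (1)·0.5556 - (3)·0.9231) / (11) = 0.1826

1.2595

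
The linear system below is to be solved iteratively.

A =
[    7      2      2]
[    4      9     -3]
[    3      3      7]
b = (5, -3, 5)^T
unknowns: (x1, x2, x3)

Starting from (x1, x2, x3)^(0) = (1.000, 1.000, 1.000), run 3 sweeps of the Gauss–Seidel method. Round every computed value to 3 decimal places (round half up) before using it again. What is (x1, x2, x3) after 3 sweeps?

Iteration 1:
  x1 = (5 - (2)·1.000 - (2)·1.000) / (7) = 0.143
  x2 = (-3 - (4)·0.143 - (-3)·1.000) / (9) = -0.064
  x3 = (5 - (3)·0.143 - (3)·-0.064) / (7) = 0.680
Iteration 2:
  x1 = (5 - (2)·-0.064 - (2)·0.680) / (7) = 0.538
  x2 = (-3 - (4)·0.538 - (-3)·0.680) / (9) = -0.346
  x3 = (5 - (3)·0.538 - (3)·-0.346) / (7) = 0.632
Iteration 3:
  x1 = (5 - (2)·-0.346 - (2)·0.632) / (7) = 0.633
  x2 = (-3 - (4)·0.633 - (-3)·0.632) / (9) = -0.404
  x3 = (5 - (3)·0.633 - (3)·-0.404) / (7) = 0.616

(0.633, -0.404, 0.616)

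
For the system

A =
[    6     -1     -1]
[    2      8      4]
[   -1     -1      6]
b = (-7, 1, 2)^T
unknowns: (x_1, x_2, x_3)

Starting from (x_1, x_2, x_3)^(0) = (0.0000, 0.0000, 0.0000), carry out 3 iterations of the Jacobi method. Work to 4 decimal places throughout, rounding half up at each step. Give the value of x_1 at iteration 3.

-1.0984

Iteration 1:
  x_1 = (-7 - (-1)·0.0000 - (-1)·0.0000) / (6) = -1.1667
  x_2 = (1 - (2)·0.0000 - (4)·0.0000) / (8) = 0.1250
  x_3 = (2 - (-1)·0.0000 - (-1)·0.0000) / (6) = 0.3333
Iteration 2:
  x_1 = (-7 - (-1)·0.1250 - (-1)·0.3333) / (6) = -1.0903
  x_2 = (1 - (2)·-1.1667 - (4)·0.3333) / (8) = 0.2500
  x_3 = (2 - (-1)·-1.1667 - (-1)·0.1250) / (6) = 0.1597
Iteration 3:
  x_1 = (-7 - (-1)·0.2500 - (-1)·0.1597) / (6) = -1.0984
  x_2 = (1 - (2)·-1.0903 - (4)·0.1597) / (8) = 0.3177
  x_3 = (2 - (-1)·-1.0903 - (-1)·0.2500) / (6) = 0.1933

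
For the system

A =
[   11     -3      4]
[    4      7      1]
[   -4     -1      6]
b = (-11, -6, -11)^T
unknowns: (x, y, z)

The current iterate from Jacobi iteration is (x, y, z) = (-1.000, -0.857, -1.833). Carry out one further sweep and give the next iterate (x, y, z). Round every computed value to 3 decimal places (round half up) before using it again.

(-0.567, -0.024, -2.643)

One sweep:
  x = (-11 - (-3)·-0.857 - (4)·-1.833) / (11) = -0.567
  y = (-6 - (4)·-1.000 - (1)·-1.833) / (7) = -0.024
  z = (-11 - (-4)·-1.000 - (-1)·-0.857) / (6) = -2.643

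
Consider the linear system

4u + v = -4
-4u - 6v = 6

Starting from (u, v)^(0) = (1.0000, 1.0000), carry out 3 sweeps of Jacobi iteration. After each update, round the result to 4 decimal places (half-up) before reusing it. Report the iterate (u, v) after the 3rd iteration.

Iteration 1:
  u = (-4 - (1)·1.0000) / (4) = -1.2500
  v = (6 - (-4)·1.0000) / (-6) = -1.6667
Iteration 2:
  u = (-4 - (1)·-1.6667) / (4) = -0.5833
  v = (6 - (-4)·-1.2500) / (-6) = -0.1667
Iteration 3:
  u = (-4 - (1)·-0.1667) / (4) = -0.9583
  v = (6 - (-4)·-0.5833) / (-6) = -0.6111

(-0.9583, -0.6111)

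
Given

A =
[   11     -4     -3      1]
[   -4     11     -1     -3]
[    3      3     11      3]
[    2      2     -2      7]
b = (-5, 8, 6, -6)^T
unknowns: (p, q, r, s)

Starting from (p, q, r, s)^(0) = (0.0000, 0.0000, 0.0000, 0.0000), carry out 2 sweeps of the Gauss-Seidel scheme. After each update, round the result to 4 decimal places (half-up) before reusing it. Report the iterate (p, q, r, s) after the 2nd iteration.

(-0.0421, 0.5570, 0.6070, -0.8308)

Iteration 1:
  p = (-5 - (-4)·0.0000 - (-3)·0.0000 - (1)·0.0000) / (11) = -0.4545
  q = (8 - (-4)·-0.4545 - (-1)·0.0000 - (-3)·0.0000) / (11) = 0.5620
  r = (6 - (3)·-0.4545 - (3)·0.5620 - (3)·0.0000) / (11) = 0.5161
  s = (-6 - (2)·-0.4545 - (2)·0.5620 - (-2)·0.5161) / (7) = -0.7404
Iteration 2:
  p = (-5 - (-4)·0.5620 - (-3)·0.5161 - (1)·-0.7404) / (11) = -0.0421
  q = (8 - (-4)·-0.0421 - (-1)·0.5161 - (-3)·-0.7404) / (11) = 0.5570
  r = (6 - (3)·-0.0421 - (3)·0.5570 - (3)·-0.7404) / (11) = 0.6070
  s = (-6 - (2)·-0.0421 - (2)·0.5570 - (-2)·0.6070) / (7) = -0.8308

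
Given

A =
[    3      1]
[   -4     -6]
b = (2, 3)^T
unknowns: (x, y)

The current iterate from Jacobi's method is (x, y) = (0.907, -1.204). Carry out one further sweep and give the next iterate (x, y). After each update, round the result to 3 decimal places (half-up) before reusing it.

(1.068, -1.105)

One sweep:
  x = (2 - (1)·-1.204) / (3) = 1.068
  y = (3 - (-4)·0.907) / (-6) = -1.105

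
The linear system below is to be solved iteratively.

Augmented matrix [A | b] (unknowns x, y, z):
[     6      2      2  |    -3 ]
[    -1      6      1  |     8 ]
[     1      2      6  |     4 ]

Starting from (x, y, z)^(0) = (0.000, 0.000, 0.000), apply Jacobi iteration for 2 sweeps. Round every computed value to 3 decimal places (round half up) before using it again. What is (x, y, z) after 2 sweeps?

Iteration 1:
  x = (-3 - (2)·0.000 - (2)·0.000) / (6) = -0.500
  y = (8 - (-1)·0.000 - (1)·0.000) / (6) = 1.333
  z = (4 - (1)·0.000 - (2)·0.000) / (6) = 0.667
Iteration 2:
  x = (-3 - (2)·1.333 - (2)·0.667) / (6) = -1.167
  y = (8 - (-1)·-0.500 - (1)·0.667) / (6) = 1.139
  z = (4 - (1)·-0.500 - (2)·1.333) / (6) = 0.306

(-1.167, 1.139, 0.306)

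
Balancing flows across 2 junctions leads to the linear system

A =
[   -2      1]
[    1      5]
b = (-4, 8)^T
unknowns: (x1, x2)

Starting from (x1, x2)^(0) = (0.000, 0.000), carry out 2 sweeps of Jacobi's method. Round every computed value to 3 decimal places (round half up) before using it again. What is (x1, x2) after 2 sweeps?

Iteration 1:
  x1 = (-4 - (1)·0.000) / (-2) = 2.000
  x2 = (8 - (1)·0.000) / (5) = 1.600
Iteration 2:
  x1 = (-4 - (1)·1.600) / (-2) = 2.800
  x2 = (8 - (1)·2.000) / (5) = 1.200

(2.800, 1.200)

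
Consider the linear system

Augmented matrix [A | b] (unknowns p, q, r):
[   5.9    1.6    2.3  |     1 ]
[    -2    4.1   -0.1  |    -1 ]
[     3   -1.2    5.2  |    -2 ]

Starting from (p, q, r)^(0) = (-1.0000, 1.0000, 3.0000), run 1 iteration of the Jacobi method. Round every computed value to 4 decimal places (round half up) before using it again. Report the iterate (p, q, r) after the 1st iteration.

Iteration 1:
  p = (1 - (1.6)·1.0000 - (2.3)·3.0000) / (5.9) = -1.2712
  q = (-1 - (-2)·-1.0000 - (-0.1)·3.0000) / (4.1) = -0.6585
  r = (-2 - (3)·-1.0000 - (-1.2)·1.0000) / (5.2) = 0.4231

(-1.2712, -0.6585, 0.4231)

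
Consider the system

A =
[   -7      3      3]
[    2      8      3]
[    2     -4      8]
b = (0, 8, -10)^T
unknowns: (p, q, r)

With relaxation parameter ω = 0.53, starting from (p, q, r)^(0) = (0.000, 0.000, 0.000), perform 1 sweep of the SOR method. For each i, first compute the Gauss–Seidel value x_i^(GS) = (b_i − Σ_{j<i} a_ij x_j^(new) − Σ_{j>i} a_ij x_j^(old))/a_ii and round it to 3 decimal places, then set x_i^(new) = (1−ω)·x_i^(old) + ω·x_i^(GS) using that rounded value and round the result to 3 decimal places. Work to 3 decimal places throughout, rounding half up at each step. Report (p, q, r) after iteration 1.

Iteration 1:
  p: GS value = (0 - (3)·0.000 - (3)·0.000) / (-7) = 0.000;  p ← (1−ω)·0.000 + ω·0.000 = 0.000
  q: GS value = (8 - (2)·0.000 - (3)·0.000) / (8) = 1.000;  q ← (1−ω)·0.000 + ω·1.000 = 0.530
  r: GS value = (-10 - (2)·0.000 - (-4)·0.530) / (8) = -0.985;  r ← (1−ω)·0.000 + ω·-0.985 = -0.522

(0.000, 0.530, -0.522)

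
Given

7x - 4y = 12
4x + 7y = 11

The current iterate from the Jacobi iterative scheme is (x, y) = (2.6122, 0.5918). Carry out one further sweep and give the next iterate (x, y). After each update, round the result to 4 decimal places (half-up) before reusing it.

(2.0525, 0.0787)

One sweep:
  x = (12 - (-4)·0.5918) / (7) = 2.0525
  y = (11 - (4)·2.6122) / (7) = 0.0787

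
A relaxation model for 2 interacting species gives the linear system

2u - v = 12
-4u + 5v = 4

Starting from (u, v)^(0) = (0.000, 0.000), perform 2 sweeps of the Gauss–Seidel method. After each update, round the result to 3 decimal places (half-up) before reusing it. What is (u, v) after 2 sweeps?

(8.800, 7.840)

Iteration 1:
  u = (12 - (-1)·0.000) / (2) = 6.000
  v = (4 - (-4)·6.000) / (5) = 5.600
Iteration 2:
  u = (12 - (-1)·5.600) / (2) = 8.800
  v = (4 - (-4)·8.800) / (5) = 7.840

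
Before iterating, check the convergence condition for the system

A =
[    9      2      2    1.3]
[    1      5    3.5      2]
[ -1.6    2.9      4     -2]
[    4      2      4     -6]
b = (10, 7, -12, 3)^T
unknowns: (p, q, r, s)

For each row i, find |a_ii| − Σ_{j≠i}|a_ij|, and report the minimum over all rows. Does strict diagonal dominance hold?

-4

row 1: |9| − (2+2+1.3) = 3.7
row 2: |5| − (1+3.5+2) = -1.5
row 3: |4| − (1.6+2.9+2) = -2.5
row 4: |-6| − (4+2+4) = -4
minimum over rows = -4 → not strictly diagonally dominant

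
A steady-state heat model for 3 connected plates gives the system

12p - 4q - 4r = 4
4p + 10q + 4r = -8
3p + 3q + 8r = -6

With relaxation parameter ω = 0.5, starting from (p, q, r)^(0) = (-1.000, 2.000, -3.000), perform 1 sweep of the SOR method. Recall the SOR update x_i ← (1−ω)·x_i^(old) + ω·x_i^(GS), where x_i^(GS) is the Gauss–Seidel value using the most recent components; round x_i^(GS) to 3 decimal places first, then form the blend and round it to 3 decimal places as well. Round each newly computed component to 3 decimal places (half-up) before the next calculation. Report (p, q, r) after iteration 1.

(-0.500, 1.300, -2.025)

Iteration 1:
  p: GS value = (4 - (-4)·2.000 - (-4)·-3.000) / (12) = 0.000;  p ← (1−ω)·-1.000 + ω·0.000 = -0.500
  q: GS value = (-8 - (4)·-0.500 - (4)·-3.000) / (10) = 0.600;  q ← (1−ω)·2.000 + ω·0.600 = 1.300
  r: GS value = (-6 - (3)·-0.500 - (3)·1.300) / (8) = -1.050;  r ← (1−ω)·-3.000 + ω·-1.050 = -2.025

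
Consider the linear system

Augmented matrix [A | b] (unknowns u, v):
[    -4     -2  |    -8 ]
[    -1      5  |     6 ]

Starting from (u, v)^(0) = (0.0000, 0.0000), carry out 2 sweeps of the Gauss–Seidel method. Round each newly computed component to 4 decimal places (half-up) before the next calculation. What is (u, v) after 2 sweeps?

Iteration 1:
  u = (-8 - (-2)·0.0000) / (-4) = 2.0000
  v = (6 - (-1)·2.0000) / (5) = 1.6000
Iteration 2:
  u = (-8 - (-2)·1.6000) / (-4) = 1.2000
  v = (6 - (-1)·1.2000) / (5) = 1.4400

(1.2000, 1.4400)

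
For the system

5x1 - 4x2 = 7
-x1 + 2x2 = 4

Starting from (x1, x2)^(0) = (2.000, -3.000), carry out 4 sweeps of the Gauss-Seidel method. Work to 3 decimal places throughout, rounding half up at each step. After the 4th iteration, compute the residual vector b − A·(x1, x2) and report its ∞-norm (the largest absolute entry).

1.152

Iteration 1:
  x1 = (7 - (-4)·-3.000) / (5) = -1.000
  x2 = (4 - (-1)·-1.000) / (2) = 1.500
Iteration 2:
  x1 = (7 - (-4)·1.500) / (5) = 2.600
  x2 = (4 - (-1)·2.600) / (2) = 3.300
Iteration 3:
  x1 = (7 - (-4)·3.300) / (5) = 4.040
  x2 = (4 - (-1)·4.040) / (2) = 4.020
Iteration 4:
  x1 = (7 - (-4)·4.020) / (5) = 4.616
  x2 = (4 - (-1)·4.616) / (2) = 4.308
Residual b − A·x = (1.152, 0.000); ∞-norm = 1.152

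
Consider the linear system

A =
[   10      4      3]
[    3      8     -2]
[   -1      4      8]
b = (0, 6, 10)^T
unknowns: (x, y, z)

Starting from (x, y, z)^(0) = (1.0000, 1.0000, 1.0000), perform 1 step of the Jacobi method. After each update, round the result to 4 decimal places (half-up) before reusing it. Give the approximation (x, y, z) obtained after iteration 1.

(-0.7000, 0.6250, 0.8750)

Iteration 1:
  x = (0 - (4)·1.0000 - (3)·1.0000) / (10) = -0.7000
  y = (6 - (3)·1.0000 - (-2)·1.0000) / (8) = 0.6250
  z = (10 - (-1)·1.0000 - (4)·1.0000) / (8) = 0.8750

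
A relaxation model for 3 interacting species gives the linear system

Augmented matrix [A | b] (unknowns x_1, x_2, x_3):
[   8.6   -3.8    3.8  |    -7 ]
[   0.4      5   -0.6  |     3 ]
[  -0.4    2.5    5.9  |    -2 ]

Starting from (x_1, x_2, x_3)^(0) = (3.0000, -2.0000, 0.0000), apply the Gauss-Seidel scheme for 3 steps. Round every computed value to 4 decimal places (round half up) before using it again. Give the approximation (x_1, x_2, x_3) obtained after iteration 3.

(-0.3325, 0.5582, -0.5981)

Iteration 1:
  x_1 = (-7 - (-3.8)·-2.0000 - (3.8)·0.0000) / (8.6) = -1.6977
  x_2 = (3 - (0.4)·-1.6977 - (-0.6)·0.0000) / (5) = 0.7358
  x_3 = (-2 - (-0.4)·-1.6977 - (2.5)·0.7358) / (5.9) = -0.7659
Iteration 2:
  x_1 = (-7 - (-3.8)·0.7358 - (3.8)·-0.7659) / (8.6) = -0.1504
  x_2 = (3 - (0.4)·-0.1504 - (-0.6)·-0.7659) / (5) = 0.5201
  x_3 = (-2 - (-0.4)·-0.1504 - (2.5)·0.5201) / (5.9) = -0.5696
Iteration 3:
  x_1 = (-7 - (-3.8)·0.5201 - (3.8)·-0.5696) / (8.6) = -0.3325
  x_2 = (3 - (0.4)·-0.3325 - (-0.6)·-0.5696) / (5) = 0.5582
  x_3 = (-2 - (-0.4)·-0.3325 - (2.5)·0.5582) / (5.9) = -0.5981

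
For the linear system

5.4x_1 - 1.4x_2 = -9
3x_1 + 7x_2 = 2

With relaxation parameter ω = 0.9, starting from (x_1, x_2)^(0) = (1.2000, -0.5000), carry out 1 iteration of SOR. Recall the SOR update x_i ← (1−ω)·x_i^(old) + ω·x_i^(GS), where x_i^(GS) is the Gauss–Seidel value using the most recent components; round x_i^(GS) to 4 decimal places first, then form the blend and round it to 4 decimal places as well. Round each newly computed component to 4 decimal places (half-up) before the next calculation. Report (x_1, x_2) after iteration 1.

Iteration 1:
  x_1: GS value = (-9 - (-1.4)·-0.5000) / (5.4) = -1.7963;  x_1 ← (1−ω)·1.2000 + ω·-1.7963 = -1.4967
  x_2: GS value = (2 - (3)·-1.4967) / (7) = 0.9272;  x_2 ← (1−ω)·-0.5000 + ω·0.9272 = 0.7845

(-1.4967, 0.7845)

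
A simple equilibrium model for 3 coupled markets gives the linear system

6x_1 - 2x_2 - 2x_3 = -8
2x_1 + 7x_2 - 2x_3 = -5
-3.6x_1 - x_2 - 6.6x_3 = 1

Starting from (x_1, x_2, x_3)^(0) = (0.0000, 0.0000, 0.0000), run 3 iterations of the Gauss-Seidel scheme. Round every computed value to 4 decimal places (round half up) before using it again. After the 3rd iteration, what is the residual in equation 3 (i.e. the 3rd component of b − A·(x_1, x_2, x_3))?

Iteration 1:
  x_1 = (-8 - (-2)·0.0000 - (-2)·0.0000) / (6) = -1.3333
  x_2 = (-5 - (2)·-1.3333 - (-2)·0.0000) / (7) = -0.3333
  x_3 = (1 - (-3.6)·-1.3333 - (-1)·-0.3333) / (-6.6) = 0.6262
Iteration 2:
  x_1 = (-8 - (-2)·-0.3333 - (-2)·0.6262) / (6) = -1.2357
  x_2 = (-5 - (2)·-1.2357 - (-2)·0.6262) / (7) = -0.1823
  x_3 = (1 - (-3.6)·-1.2357 - (-1)·-0.1823) / (-6.6) = 0.5501
Iteration 3:
  x_1 = (-8 - (-2)·-0.1823 - (-2)·0.5501) / (6) = -1.2107
  x_2 = (-5 - (2)·-1.2107 - (-2)·0.5501) / (7) = -0.2112
  x_3 = (1 - (-3.6)·-1.2107 - (-1)·-0.2112) / (-6.6) = 0.5409
Residual b − A·x = (-0.0764, -0.0184, 0.0002)

0.0002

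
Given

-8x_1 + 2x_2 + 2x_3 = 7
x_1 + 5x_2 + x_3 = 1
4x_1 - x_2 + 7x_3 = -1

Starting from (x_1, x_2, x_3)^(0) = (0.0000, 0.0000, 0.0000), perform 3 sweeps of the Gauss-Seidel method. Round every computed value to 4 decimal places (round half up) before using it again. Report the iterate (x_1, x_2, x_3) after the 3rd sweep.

Iteration 1:
  x_1 = (7 - (2)·0.0000 - (2)·0.0000) / (-8) = -0.8750
  x_2 = (1 - (1)·-0.8750 - (1)·0.0000) / (5) = 0.3750
  x_3 = (-1 - (4)·-0.8750 - (-1)·0.3750) / (7) = 0.4107
Iteration 2:
  x_1 = (7 - (2)·0.3750 - (2)·0.4107) / (-8) = -0.6786
  x_2 = (1 - (1)·-0.6786 - (1)·0.4107) / (5) = 0.2536
  x_3 = (-1 - (4)·-0.6786 - (-1)·0.2536) / (7) = 0.2811
Iteration 3:
  x_1 = (7 - (2)·0.2536 - (2)·0.2811) / (-8) = -0.7413
  x_2 = (1 - (1)·-0.7413 - (1)·0.2811) / (5) = 0.2920
  x_3 = (-1 - (4)·-0.7413 - (-1)·0.2920) / (7) = 0.3225

(-0.7413, 0.2920, 0.3225)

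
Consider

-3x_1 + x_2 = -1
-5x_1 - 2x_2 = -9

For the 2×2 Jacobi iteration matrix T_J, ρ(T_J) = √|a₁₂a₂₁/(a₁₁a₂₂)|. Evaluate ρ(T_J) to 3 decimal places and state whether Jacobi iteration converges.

0.913

a₁₂a₂₁/(a₁₁a₂₂) = (1)·(-5) / ((-3)·(-2)) = -0.833333
ρ = √|-0.833333| = √0.833333 = 0.913
ρ < 1, so Jacobi converges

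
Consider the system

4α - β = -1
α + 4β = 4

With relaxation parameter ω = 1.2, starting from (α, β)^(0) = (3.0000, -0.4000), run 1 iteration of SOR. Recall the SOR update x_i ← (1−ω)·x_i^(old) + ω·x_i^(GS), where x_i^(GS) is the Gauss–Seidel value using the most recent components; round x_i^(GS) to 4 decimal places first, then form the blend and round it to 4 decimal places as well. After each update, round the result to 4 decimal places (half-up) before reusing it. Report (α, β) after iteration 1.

Iteration 1:
  α: GS value = (-1 - (-1)·-0.4000) / (4) = -0.3500;  α ← (1−ω)·3.0000 + ω·-0.3500 = -1.0200
  β: GS value = (4 - (1)·-1.0200) / (4) = 1.2550;  β ← (1−ω)·-0.4000 + ω·1.2550 = 1.5860

(-1.0200, 1.5860)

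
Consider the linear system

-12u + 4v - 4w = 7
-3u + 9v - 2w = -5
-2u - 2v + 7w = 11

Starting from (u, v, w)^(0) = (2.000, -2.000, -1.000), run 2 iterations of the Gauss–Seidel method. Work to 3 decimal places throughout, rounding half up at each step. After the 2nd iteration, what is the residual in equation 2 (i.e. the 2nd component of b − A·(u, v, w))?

Iteration 1:
  u = (7 - (4)·-2.000 - (-4)·-1.000) / (-12) = -0.917
  v = (-5 - (-3)·-0.917 - (-2)·-1.000) / (9) = -1.083
  w = (11 - (-2)·-0.917 - (-2)·-1.083) / (7) = 1.000
Iteration 2:
  u = (7 - (4)·-1.083 - (-4)·1.000) / (-12) = -1.278
  v = (-5 - (-3)·-1.278 - (-2)·1.000) / (9) = -0.759
  w = (11 - (-2)·-1.278 - (-2)·-0.759) / (7) = 0.989
Residual b − A·x = (-1.344, -0.025, 0.003)

-0.025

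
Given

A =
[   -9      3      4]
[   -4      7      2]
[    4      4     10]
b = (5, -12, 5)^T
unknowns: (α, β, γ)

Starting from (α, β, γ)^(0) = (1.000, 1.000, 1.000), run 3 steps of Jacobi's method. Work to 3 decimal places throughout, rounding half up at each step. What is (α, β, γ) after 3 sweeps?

(-0.619, -2.661, 1.567)

Iteration 1:
  α = (5 - (3)·1.000 - (4)·1.000) / (-9) = 0.222
  β = (-12 - (-4)·1.000 - (2)·1.000) / (7) = -1.429
  γ = (5 - (4)·1.000 - (4)·1.000) / (10) = -0.300
Iteration 2:
  α = (5 - (3)·-1.429 - (4)·-0.300) / (-9) = -1.165
  β = (-12 - (-4)·0.222 - (2)·-0.300) / (7) = -1.502
  γ = (5 - (4)·0.222 - (4)·-1.429) / (10) = 0.983
Iteration 3:
  α = (5 - (3)·-1.502 - (4)·0.983) / (-9) = -0.619
  β = (-12 - (-4)·-1.165 - (2)·0.983) / (7) = -2.661
  γ = (5 - (4)·-1.165 - (4)·-1.502) / (10) = 1.567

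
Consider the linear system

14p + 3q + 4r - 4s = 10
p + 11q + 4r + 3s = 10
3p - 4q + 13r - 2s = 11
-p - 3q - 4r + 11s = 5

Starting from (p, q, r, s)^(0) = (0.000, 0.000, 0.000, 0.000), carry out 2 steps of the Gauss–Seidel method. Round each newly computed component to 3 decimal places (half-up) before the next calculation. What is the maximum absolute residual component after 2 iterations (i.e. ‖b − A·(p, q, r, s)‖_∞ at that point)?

1.123

Iteration 1:
  p = (10 - (3)·0.000 - (4)·0.000 - (-4)·0.000) / (14) = 0.714
  q = (10 - (1)·0.714 - (4)·0.000 - (3)·0.000) / (11) = 0.844
  r = (11 - (3)·0.714 - (-4)·0.844 - (-2)·0.000) / (13) = 0.941
  s = (5 - (-1)·0.714 - (-3)·0.844 - (-4)·0.941) / (11) = 1.092
Iteration 2:
  p = (10 - (3)·0.844 - (4)·0.941 - (-4)·1.092) / (14) = 0.577
  q = (10 - (1)·0.577 - (4)·0.941 - (3)·1.092) / (11) = 0.217
  r = (11 - (3)·0.577 - (-4)·0.217 - (-2)·1.092) / (13) = 0.948
  s = (5 - (-1)·0.577 - (-3)·0.217 - (-4)·0.948) / (11) = 0.911
Residual b − A·x = (1.123, 0.511, -0.365, -0.001); ∞-norm = 1.123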